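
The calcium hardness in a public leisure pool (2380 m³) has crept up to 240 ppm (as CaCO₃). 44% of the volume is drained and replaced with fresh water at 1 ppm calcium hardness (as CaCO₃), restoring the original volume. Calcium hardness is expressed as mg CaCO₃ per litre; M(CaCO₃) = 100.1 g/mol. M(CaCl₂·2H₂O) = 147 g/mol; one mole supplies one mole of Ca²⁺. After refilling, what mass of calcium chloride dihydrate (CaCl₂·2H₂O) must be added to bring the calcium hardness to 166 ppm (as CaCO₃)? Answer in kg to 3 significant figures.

Volume: 2380 m³ = 2,380,000 L.
After draining 44% and refilling: 240 × 0.56 + 1 × 0.44 = 134.84 ppm.
Deficit to target: 166 − 134.84 = 31.16 mg/L.
As CaCO₃: 31.16 mg/L × 2,380,000 L = 74,160 g; ÷ 100.1 = 740.9 mol Ca²⁺.
Mass: 740.9 × 147 = 108,900 g.

109 kg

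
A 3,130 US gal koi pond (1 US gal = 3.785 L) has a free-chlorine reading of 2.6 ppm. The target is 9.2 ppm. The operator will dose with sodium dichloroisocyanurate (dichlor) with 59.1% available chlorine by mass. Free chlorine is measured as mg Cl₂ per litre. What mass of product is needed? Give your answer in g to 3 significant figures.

Volume: 3,130 US gal × 3.785 L/gal = 11,847 L.
Chlorine deficit: 9.2 − 2.6 = 6.6 ppm = 6.6 mg/L as Cl₂.
Cl₂ equivalent needed: 6.6 mg/L × 11,847 L = 78,190 mg = 78.19 g.
Product at 59.1% available chlorine: 78.19 / 0.591 = 132.3 g.

132 g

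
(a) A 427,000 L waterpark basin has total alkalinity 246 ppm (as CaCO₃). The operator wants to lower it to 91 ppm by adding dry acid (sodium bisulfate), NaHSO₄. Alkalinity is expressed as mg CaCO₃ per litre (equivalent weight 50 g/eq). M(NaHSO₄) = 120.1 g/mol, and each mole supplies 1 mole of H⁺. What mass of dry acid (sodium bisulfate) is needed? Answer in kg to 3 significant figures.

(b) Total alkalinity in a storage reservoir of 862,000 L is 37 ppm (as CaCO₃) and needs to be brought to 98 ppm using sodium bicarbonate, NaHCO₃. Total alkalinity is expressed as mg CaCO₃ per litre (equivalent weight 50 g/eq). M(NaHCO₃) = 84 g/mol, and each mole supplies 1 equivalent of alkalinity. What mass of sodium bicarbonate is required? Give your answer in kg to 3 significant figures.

(a) Alkalinity to neutralize: (246 − 91) = 155 mg/L as CaCO₃ × 427,000 L = 66,180 g as CaCO₃.
(a) Equivalents of H⁺ required: 66,180 ÷ 50 g/eq = 1324 eq = 1324 mol NaHSO₄.
(a) Mass of NaHSO₄: 1324 × 120.1 = 159,000 g.

(b) Alkalinity to add: (98 − 37) = 61 mg/L as CaCO₃ × 862,000 L = 52,580 g as CaCO₃.
(b) Equivalents: 52,580 g ÷ 50 g/eq = 1052 eq.
(b) NaHCO₃ supplies 1 eq per mole → 1052 mol.
(b) Mass: 1052 mol × 84 g/mol = 88,340 g.

(a) 159 kg; (b) 88.3 kg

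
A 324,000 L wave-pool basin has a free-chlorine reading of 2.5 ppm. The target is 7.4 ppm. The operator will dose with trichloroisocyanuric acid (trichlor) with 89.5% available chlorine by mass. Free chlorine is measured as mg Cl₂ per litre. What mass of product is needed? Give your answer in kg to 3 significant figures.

1.77 kg

Chlorine deficit: 7.4 − 2.5 = 4.9 ppm = 4.9 mg/L as Cl₂.
Cl₂ equivalent needed: 4.9 mg/L × 324,000 L = 1,588,000 mg = 1588 g.
Product at 89.5% available chlorine: 1588 / 0.895 = 1774 g.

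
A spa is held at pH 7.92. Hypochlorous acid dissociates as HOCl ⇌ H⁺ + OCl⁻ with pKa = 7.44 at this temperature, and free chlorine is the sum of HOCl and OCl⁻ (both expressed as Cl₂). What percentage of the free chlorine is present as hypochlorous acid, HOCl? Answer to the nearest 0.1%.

[OCl⁻]/[HOCl] = 10^(pH − pKa) = 10^(7.92 − 7.44) = 10^0.48 = 3.02.
Fraction as HOCl = 1 / (1 + 3.02) = 0.2488.

24.9%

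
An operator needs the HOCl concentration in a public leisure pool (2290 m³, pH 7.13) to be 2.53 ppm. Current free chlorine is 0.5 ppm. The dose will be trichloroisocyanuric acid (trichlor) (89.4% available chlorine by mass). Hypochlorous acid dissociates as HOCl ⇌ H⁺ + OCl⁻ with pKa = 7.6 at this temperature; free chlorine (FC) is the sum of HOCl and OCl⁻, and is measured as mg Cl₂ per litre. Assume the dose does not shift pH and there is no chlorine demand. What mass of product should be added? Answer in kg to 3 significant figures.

Volume: 2290 m³ = 2,290,000 L.
[OCl⁻]/[HOCl] = 10^(pH − pKa) = 10^(7.13 − 7.6) = 0.3388; fraction as HOCl = 1/(1 + 0.3388) = 0.7469.
Free chlorine required for 2.53 ppm HOCl: 2.53 / 0.7469 = 3.387 ppm.
FC to add: 3.387 − 0.5 = 2.887 mg/L as Cl₂.
Cl₂ equivalent: 2.887 mg/L × 2,290,000 L = 6612 g.
Product at 89.4% available Cl: 6612 / 0.894 = 7396 g.

7.40 kg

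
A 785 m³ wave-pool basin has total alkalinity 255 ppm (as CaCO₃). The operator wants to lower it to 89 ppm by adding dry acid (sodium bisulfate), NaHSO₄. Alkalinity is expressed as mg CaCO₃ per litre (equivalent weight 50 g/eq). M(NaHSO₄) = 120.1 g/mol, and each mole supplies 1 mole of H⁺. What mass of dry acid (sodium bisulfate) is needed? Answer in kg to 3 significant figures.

313 kg

Volume: 785 m³ = 785,000 L.
Alkalinity to neutralize: (255 − 89) = 166 mg/L as CaCO₃ × 785,000 L = 130,300 g as CaCO₃.
Equivalents of H⁺ required: 130,300 ÷ 50 g/eq = 2606 eq = 2606 mol NaHSO₄.
Mass of NaHSO₄: 2606 × 120.1 = 313,000 g.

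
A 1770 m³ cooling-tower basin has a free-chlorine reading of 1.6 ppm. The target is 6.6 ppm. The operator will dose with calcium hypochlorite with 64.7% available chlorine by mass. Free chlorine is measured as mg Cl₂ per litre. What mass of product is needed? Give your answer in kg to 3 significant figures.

Volume: 1770 m³ = 1,770,000 L.
Chlorine deficit: 6.6 − 1.6 = 5 ppm = 5 mg/L as Cl₂.
Cl₂ equivalent needed: 5 mg/L × 1,770,000 L = 8,850,000 mg = 8850 g.
Product at 64.7% available chlorine: 8850 / 0.647 = 13,680 g.

13.7 kg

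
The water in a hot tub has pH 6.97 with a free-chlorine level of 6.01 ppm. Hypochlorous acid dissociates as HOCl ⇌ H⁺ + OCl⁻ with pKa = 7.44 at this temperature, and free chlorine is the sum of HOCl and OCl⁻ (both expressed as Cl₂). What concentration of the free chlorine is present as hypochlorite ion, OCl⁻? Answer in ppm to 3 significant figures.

[OCl⁻]/[HOCl] = 10^(pH − pKa) = 10^(6.97 − 7.44) = 10^-0.47 = 0.3388.
Fraction as HOCl = 1 / (1 + 0.3388) = 0.7469.
OCl⁻ = (1 − 0.7469) × 6.01 ppm = 1.521 ppm.

1.52 ppm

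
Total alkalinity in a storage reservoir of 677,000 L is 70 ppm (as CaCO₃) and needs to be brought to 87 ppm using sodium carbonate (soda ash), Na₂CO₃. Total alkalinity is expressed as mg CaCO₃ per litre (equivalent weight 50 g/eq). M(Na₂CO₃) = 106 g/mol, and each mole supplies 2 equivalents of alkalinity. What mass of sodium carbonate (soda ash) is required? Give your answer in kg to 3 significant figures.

12.2 kg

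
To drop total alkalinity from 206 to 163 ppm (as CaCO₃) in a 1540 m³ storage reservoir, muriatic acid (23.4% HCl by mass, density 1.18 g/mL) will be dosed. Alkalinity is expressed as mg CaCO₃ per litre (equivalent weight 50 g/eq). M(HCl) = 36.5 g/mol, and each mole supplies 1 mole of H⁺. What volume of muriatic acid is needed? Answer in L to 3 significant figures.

175 L

Volume: 1540 m³ = 1,540,000 L.
Alkalinity to neutralize: (206 − 163) = 43 mg/L as CaCO₃ × 1,540,000 L = 66,220 g as CaCO₃.
Equivalents of H⁺ required: 66,220 ÷ 50 g/eq = 1324 eq = 1324 mol HCl.
Mass of HCl: 1324 × 36.5 = 48,340 g.
Mass of 23.4% solution: 48,340 / 0.234 = 206,600 g.
Volume: 206,600 g ÷ 1.18 g/mL = 175,100 mL.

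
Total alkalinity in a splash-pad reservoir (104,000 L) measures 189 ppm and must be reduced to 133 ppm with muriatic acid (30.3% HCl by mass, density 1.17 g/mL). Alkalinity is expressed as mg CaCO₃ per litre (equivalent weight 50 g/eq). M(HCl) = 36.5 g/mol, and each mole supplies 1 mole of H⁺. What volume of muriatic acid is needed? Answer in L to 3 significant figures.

12.0 L

Alkalinity to neutralize: (189 − 133) = 56 mg/L as CaCO₃ × 104,000 L = 5824 g as CaCO₃.
Equivalents of H⁺ required: 5824 ÷ 50 g/eq = 116.5 eq = 116.5 mol HCl.
Mass of HCl: 116.5 × 36.5 = 4252 g.
Mass of 30.3% solution: 4252 / 0.303 = 14,030 g.
Volume: 14,030 g ÷ 1.17 g/mL = 11,990 mL.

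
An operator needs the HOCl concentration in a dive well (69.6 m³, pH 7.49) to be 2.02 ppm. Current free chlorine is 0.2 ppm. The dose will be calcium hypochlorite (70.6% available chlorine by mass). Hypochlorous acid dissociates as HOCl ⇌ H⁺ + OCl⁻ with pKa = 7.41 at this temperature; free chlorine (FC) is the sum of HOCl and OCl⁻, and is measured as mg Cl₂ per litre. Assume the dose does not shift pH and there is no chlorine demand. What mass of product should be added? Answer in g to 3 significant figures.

Volume: 69.6 m³ = 69,600 L.
[OCl⁻]/[HOCl] = 10^(pH − pKa) = 10^(7.49 − 7.41) = 1.202; fraction as HOCl = 1/(1 + 1.202) = 0.4541.
Free chlorine required for 2.02 ppm HOCl: 2.02 / 0.4541 = 4.449 ppm.
FC to add: 4.449 − 0.2 = 4.249 mg/L as Cl₂.
Cl₂ equivalent: 4.249 mg/L × 69,600 L = 295.7 g.
Product at 70.6% available Cl: 295.7 / 0.706 = 418.8 g.

419 g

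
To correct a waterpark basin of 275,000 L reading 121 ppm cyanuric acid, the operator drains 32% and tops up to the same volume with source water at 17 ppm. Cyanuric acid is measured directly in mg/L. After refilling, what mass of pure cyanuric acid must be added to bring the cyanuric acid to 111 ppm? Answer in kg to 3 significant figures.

6.40 kg

After draining 32% and refilling: 121 × 0.68 + 17 × 0.32 = 87.72 ppm.
Deficit to target: 111 − 87.72 = 23.28 mg/L.
Mass: 23.28 mg/L × 275,000 L = 6402 g cyanuric acid.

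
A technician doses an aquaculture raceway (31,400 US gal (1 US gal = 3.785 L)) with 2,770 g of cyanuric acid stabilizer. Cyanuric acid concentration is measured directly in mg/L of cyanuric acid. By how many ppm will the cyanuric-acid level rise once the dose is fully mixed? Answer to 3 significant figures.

Volume: 31,400 US gal × 3.785 L/gal = 118,849 L.
Rise: 2,770 g / 118,849 L × 1000 = 23.31 mg/L.

23.3 ppm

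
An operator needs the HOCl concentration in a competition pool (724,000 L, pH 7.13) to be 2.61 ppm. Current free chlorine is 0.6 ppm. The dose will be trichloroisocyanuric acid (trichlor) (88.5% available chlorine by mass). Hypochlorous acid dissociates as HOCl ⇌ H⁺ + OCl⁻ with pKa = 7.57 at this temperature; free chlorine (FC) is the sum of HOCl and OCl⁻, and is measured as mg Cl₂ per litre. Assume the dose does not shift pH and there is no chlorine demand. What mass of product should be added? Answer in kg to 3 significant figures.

[OCl⁻]/[HOCl] = 10^(pH − pKa) = 10^(7.13 − 7.57) = 0.3631; fraction as HOCl = 1/(1 + 0.3631) = 0.7336.
Free chlorine required for 2.61 ppm HOCl: 2.61 / 0.7336 = 3.558 ppm.
FC to add: 3.558 − 0.6 = 2.958 mg/L as Cl₂.
Cl₂ equivalent: 2.958 mg/L × 724,000 L = 2141 g.
Product at 88.5% available Cl: 2141 / 0.885 = 2420 g.

2.42 kg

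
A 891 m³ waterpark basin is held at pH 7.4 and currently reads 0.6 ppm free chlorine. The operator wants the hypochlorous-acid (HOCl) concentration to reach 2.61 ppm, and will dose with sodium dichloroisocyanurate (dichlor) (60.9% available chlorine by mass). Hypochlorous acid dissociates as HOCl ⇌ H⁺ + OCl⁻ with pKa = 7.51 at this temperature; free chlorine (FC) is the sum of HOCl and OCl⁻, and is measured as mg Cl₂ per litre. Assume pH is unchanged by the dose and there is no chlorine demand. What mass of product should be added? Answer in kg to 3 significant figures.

Volume: 891 m³ = 891,000 L.
[OCl⁻]/[HOCl] = 10^(pH − pKa) = 10^(7.4 − 7.51) = 0.7762; fraction as HOCl = 1/(1 + 0.7762) = 0.563.
Free chlorine required for 2.61 ppm HOCl: 2.61 / 0.563 = 4.636 ppm.
FC to add: 4.636 − 0.6 = 4.036 mg/L as Cl₂.
Cl₂ equivalent: 4.036 mg/L × 891,000 L = 3596 g.
Product at 60.9% available Cl: 3596 / 0.609 = 5905 g.

5.90 kg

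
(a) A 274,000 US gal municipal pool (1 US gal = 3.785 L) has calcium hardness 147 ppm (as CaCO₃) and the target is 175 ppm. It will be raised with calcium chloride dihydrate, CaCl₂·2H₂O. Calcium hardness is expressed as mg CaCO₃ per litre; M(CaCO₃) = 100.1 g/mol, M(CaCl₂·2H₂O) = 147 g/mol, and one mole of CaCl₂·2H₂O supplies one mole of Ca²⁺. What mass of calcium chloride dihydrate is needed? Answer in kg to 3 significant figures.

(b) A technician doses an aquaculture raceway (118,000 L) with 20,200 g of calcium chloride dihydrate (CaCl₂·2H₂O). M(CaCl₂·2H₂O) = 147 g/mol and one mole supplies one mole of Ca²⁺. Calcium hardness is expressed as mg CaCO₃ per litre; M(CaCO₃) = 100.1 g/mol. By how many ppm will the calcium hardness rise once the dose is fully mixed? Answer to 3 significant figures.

(a) 42.6 kg; (b) 117 ppm

(a) Volume: 274,000 US gal × 3.785 L/gal = 1,037,090 L.
(a) Hardness to add: (175 − 147) = 28 mg/L as CaCO₃ × 1,037,090 L = 29,040 g as CaCO₃.
(a) Moles of Ca²⁺ (1 mol Ca²⁺ ≡ 1 mol CaCO₃): 29,040 / 100.1 g/mol = 290.1 mol.
(a) Mass of CaCl₂·2H₂O: 290.1 × 147 = 42,640 g.

(b) Moles of Ca²⁺: 20,200 g ÷ 147 g/mol = 137.4 mol.
(b) As CaCO₃: 137.4 mol × 100.1 g/mol = 13,760 g.
(b) Rise: 13,760 g / 118,000 L × 1000 = 116.6 mg/L.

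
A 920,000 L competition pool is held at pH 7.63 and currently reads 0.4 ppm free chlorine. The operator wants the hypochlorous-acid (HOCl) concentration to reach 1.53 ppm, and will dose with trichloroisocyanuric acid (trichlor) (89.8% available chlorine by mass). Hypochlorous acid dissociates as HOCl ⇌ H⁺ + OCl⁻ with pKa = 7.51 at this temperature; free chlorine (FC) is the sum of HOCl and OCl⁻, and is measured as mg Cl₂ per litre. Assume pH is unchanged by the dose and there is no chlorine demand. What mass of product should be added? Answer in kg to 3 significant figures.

3.22 kg

[OCl⁻]/[HOCl] = 10^(pH − pKa) = 10^(7.63 − 7.51) = 1.318; fraction as HOCl = 1/(1 + 1.318) = 0.4314.
Free chlorine required for 1.53 ppm HOCl: 1.53 / 0.4314 = 3.547 ppm.
FC to add: 3.547 − 0.4 = 3.147 mg/L as Cl₂.
Cl₂ equivalent: 3.147 mg/L × 920,000 L = 2895 g.
Product at 89.8% available Cl: 2895 / 0.898 = 3224 g.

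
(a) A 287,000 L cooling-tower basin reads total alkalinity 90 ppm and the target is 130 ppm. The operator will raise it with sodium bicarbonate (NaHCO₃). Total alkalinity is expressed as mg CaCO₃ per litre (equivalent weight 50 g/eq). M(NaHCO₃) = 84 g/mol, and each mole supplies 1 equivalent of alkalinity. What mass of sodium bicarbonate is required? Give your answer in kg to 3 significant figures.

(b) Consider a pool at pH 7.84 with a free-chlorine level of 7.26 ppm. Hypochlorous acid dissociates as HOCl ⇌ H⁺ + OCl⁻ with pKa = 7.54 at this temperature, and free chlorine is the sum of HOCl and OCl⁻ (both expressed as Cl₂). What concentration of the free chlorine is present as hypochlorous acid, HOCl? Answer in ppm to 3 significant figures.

(a) 19.3 kg; (b) 2.42 ppm

(a) Alkalinity to add: (130 − 90) = 40 mg/L as CaCO₃ × 287,000 L = 11,480 g as CaCO₃.
(a) Equivalents: 11,480 g ÷ 50 g/eq = 229.6 eq.
(a) NaHCO₃ supplies 1 eq per mole → 229.6 mol.
(a) Mass: 229.6 mol × 84 g/mol = 19,290 g.

(b) [OCl⁻]/[HOCl] = 10^(pH − pKa) = 10^(7.84 − 7.54) = 10^0.30 = 1.995.
(b) Fraction as HOCl = 1 / (1 + 1.995) = 0.3339.
(b) HOCl = 0.3339 × 7.26 ppm = 2.424 ppm.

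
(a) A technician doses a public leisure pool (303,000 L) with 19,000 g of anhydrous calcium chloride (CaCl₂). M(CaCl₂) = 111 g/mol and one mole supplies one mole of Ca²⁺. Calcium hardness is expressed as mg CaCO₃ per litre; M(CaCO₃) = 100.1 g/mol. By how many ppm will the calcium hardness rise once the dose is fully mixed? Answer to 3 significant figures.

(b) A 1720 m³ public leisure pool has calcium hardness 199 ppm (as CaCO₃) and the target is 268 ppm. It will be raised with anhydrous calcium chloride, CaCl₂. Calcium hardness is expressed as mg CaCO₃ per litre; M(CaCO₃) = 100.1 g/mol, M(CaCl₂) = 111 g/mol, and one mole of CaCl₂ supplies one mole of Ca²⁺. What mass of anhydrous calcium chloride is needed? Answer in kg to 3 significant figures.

(a) 56.5 ppm; (b) 132 kg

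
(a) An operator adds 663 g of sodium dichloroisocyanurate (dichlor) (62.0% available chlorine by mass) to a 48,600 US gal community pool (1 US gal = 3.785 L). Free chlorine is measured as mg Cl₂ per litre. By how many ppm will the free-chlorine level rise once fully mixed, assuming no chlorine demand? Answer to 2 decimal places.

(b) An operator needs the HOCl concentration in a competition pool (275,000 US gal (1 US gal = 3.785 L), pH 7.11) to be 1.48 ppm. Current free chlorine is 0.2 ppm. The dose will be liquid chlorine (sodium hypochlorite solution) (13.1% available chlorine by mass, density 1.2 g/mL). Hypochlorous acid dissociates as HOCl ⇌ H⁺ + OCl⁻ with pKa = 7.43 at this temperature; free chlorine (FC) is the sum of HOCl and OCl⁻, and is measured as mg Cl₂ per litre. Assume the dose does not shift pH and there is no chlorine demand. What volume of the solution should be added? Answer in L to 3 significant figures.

(a) Volume: 48,600 US gal × 3.785 L/gal = 183,951 L.
(a) Available chlorine delivered: 663 g × 0.62 = 411.1 g as Cl₂.
(a) Concentration rise: 411.1 g / 183,951 L = 2.235 mg/L = 2.23 ppm.

(b) Volume: 275,000 US gal × 3.785 L/gal = 1,040,875 L.
(b) [OCl⁻]/[HOCl] = 10^(pH − pKa) = 10^(7.11 − 7.43) = 0.4786; fraction as HOCl = 1/(1 + 0.4786) = 0.6763.
(b) Free chlorine required for 1.48 ppm HOCl: 1.48 / 0.6763 = 2.188 ppm.
(b) FC to add: 2.188 − 0.2 = 1.988 mg/L as Cl₂.
(b) Cl₂ equivalent: 1.988 mg/L × 1,040,875 L = 2070 g.
(b) Product at 13.1% available Cl: 2070 / 0.131 = 15,800 g.
(b) Volume: 15,800 g ÷ 1.2 g/mL = 13,170 mL.

(a) 2.23 ppm; (b) 13.2 L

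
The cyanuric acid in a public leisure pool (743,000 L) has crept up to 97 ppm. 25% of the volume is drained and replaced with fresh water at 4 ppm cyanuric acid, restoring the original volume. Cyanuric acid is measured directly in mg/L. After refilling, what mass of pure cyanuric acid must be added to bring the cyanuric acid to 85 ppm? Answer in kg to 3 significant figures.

8.36 kg

After draining 25% and refilling: 97 × 0.75 + 4 × 0.25 = 73.75 ppm.
Deficit to target: 85 − 73.75 = 11.25 mg/L.
Mass: 11.25 mg/L × 743,000 L = 8359 g cyanuric acid.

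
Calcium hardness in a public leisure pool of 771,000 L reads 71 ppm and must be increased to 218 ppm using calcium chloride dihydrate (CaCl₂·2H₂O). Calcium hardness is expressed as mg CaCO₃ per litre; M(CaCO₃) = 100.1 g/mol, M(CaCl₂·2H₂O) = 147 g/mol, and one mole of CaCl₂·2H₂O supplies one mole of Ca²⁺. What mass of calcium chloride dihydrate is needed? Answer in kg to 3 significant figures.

Hardness to add: (218 − 71) = 147 mg/L as CaCO₃ × 771,000 L = 113,300 g as CaCO₃.
Moles of Ca²⁺ (1 mol Ca²⁺ ≡ 1 mol CaCO₃): 113,300 / 100.1 g/mol = 1132 mol.
Mass of CaCl₂·2H₂O: 1132 × 147 = 166,400 g.

166 kg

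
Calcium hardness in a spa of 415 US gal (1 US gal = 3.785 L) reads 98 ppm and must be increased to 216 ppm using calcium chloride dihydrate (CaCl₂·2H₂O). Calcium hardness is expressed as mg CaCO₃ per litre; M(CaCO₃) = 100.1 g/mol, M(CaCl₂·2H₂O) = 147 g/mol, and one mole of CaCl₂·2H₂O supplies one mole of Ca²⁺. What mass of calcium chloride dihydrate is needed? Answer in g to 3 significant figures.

Volume: 415 US gal × 3.785 L/gal = 1,571 L.
Hardness to add: (216 − 98) = 118 mg/L as CaCO₃ × 1,571 L = 185.4 g as CaCO₃.
Moles of Ca²⁺ (1 mol Ca²⁺ ≡ 1 mol CaCO₃): 185.4 / 100.1 g/mol = 1.852 mol.
Mass of CaCl₂·2H₂O: 1.852 × 147 = 272.2 g.

272 g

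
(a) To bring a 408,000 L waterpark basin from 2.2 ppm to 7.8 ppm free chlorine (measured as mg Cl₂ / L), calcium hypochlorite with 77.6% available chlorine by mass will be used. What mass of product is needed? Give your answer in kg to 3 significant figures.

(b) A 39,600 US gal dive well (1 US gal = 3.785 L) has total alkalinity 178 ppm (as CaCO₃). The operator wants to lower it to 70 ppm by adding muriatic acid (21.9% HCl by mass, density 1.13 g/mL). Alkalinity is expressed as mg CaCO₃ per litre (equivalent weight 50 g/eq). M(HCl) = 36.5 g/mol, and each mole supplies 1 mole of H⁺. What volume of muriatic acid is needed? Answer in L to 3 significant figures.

(a) 2.94 kg; (b) 47.8 L

(a) Chlorine deficit: 7.8 − 2.2 = 5.6 ppm = 5.6 mg/L as Cl₂.
(a) Cl₂ equivalent needed: 5.6 mg/L × 408,000 L = 2,285,000 mg = 2285 g.
(a) Product at 77.6% available chlorine: 2285 / 0.776 = 2944 g.

(b) Volume: 39,600 US gal × 3.785 L/gal = 149,886 L.
(b) Alkalinity to neutralize: (178 − 70) = 108 mg/L as CaCO₃ × 149,886 L = 16,190 g as CaCO₃.
(b) Equivalents of H⁺ required: 16,190 ÷ 50 g/eq = 323.8 eq = 323.8 mol HCl.
(b) Mass of HCl: 323.8 × 36.5 = 11,820 g.
(b) Mass of 21.9% solution: 11,820 / 0.219 = 53,960 g.
(b) Volume: 53,960 g ÷ 1.13 g/mL = 47,750 mL.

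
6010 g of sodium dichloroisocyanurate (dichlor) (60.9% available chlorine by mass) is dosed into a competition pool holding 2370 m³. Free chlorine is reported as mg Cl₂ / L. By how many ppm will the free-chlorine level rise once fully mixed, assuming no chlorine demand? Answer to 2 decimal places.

1.54 ppm

Volume: 2370 m³ = 2,370,000 L.
Available chlorine delivered: 6010 g × 0.609 = 3660 g as Cl₂.
Concentration rise: 3660 g / 2,370,000 L = 1.544 mg/L = 1.54 ppm.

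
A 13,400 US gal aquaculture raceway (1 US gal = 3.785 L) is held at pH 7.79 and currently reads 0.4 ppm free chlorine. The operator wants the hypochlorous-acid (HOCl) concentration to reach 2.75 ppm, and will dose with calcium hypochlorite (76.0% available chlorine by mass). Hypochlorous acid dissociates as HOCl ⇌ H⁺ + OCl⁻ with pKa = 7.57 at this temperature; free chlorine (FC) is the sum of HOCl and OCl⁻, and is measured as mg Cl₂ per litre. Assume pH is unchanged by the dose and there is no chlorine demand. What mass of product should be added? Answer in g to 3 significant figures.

Volume: 13,400 US gal × 3.785 L/gal = 50,719 L.
[OCl⁻]/[HOCl] = 10^(pH − pKa) = 10^(7.79 − 7.57) = 1.66; fraction as HOCl = 1/(1 + 1.66) = 0.376.
Free chlorine required for 2.75 ppm HOCl: 2.75 / 0.376 = 7.314 ppm.
FC to add: 7.314 − 0.4 = 6.914 mg/L as Cl₂.
Cl₂ equivalent: 6.914 mg/L × 50,719 L = 350.7 g.
Product at 76.0% available Cl: 350.7 / 0.76 = 461.4 g.

461 g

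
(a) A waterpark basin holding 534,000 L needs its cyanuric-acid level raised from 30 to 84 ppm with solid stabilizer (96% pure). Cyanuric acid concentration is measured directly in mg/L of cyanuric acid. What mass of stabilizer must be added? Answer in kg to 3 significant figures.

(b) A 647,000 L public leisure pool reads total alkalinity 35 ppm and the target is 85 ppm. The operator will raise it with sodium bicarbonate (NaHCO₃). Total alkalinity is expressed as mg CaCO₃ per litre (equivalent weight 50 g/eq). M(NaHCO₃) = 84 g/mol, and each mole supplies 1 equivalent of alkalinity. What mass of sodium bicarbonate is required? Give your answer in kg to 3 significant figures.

(a) 30.0 kg; (b) 54.3 kg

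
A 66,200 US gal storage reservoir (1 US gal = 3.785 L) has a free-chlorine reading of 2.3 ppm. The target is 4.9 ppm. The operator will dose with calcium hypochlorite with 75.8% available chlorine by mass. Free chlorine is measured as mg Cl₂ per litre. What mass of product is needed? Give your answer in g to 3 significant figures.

Volume: 66,200 US gal × 3.785 L/gal = 250,567 L.
Chlorine deficit: 4.9 − 2.3 = 2.6 ppm = 2.6 mg/L as Cl₂.
Cl₂ equivalent needed: 2.6 mg/L × 250,567 L = 651,500 mg = 651.5 g.
Product at 75.8% available chlorine: 651.5 / 0.758 = 859.5 g.

859 g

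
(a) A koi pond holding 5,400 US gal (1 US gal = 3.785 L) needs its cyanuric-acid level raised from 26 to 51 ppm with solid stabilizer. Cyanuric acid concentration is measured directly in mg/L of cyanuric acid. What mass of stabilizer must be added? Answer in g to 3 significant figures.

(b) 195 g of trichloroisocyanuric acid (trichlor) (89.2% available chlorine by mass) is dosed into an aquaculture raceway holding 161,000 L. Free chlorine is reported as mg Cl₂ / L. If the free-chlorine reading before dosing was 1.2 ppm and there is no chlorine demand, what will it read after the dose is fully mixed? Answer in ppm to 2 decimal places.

(a) Volume: 5,400 US gal × 3.785 L/gal = 20,439 L.
(a) CYA to add: (51 − 26) = 25 mg/L × 20,439 L = 511 g cyanuric acid.

(b) Available chlorine delivered: 195 g × 0.892 = 173.9 g as Cl₂.
(b) Concentration rise: 173.9 g / 161,000 L = 1.08 mg/L = 1.08 ppm.
(b) Final FC: 1.2 + 1.08 = 2.28 ppm.

(a) 511 g; (b) 2.28 ppm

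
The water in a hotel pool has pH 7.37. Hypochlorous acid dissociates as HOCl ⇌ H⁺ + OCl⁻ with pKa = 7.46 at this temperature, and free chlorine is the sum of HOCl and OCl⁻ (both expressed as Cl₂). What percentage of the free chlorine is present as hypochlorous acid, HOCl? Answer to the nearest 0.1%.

[OCl⁻]/[HOCl] = 10^(pH − pKa) = 10^(7.37 − 7.46) = 10^-0.09 = 0.8128.
Fraction as HOCl = 1 / (1 + 0.8128) = 0.5516.

55.2%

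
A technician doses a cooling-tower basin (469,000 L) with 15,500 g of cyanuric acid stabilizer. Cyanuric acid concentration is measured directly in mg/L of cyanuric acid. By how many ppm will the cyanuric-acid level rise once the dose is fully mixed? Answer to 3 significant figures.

33.0 ppm

Rise: 15,500 g / 469,000 L × 1000 = 33.05 mg/L.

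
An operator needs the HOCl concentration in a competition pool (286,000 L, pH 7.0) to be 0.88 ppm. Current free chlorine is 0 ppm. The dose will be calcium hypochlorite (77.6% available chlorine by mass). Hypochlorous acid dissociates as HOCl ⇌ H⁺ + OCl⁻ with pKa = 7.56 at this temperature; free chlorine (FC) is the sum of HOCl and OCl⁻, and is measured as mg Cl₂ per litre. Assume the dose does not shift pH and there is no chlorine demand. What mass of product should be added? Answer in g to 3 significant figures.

414 g

[OCl⁻]/[HOCl] = 10^(pH − pKa) = 10^(7.0 − 7.56) = 0.2754; fraction as HOCl = 1/(1 + 0.2754) = 0.7841.
Free chlorine required for 0.88 ppm HOCl: 0.88 / 0.7841 = 1.122 ppm.
FC to add: 1.122 − 0 = 1.122 mg/L as Cl₂.
Cl₂ equivalent: 1.122 mg/L × 286,000 L = 321 g.
Product at 77.6% available Cl: 321 / 0.776 = 413.7 g.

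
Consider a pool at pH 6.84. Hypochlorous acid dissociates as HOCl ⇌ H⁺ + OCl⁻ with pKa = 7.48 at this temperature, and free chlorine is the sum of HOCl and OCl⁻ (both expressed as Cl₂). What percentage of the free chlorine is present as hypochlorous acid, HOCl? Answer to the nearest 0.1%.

[OCl⁻]/[HOCl] = 10^(pH − pKa) = 10^(6.84 − 7.48) = 10^-0.64 = 0.2291.
Fraction as HOCl = 1 / (1 + 0.2291) = 0.8136.

81.4%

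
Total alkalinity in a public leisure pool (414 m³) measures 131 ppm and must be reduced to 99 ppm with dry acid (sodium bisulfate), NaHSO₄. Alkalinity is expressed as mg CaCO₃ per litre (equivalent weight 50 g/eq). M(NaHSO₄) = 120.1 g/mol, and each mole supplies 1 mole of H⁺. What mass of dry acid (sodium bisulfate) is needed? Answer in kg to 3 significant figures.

Volume: 414 m³ = 414,000 L.
Alkalinity to neutralize: (131 − 99) = 32 mg/L as CaCO₃ × 414,000 L = 13,250 g as CaCO₃.
Equivalents of H⁺ required: 13,250 ÷ 50 g/eq = 265 eq = 265 mol NaHSO₄.
Mass of NaHSO₄: 265 × 120.1 = 31,820 g.

31.8 kg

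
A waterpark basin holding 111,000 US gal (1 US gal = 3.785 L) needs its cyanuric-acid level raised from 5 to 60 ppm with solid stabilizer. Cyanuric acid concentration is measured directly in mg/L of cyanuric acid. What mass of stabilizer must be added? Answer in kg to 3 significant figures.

23.1 kg

Volume: 111,000 US gal × 3.785 L/gal = 420,135 L.
CYA to add: (60 − 5) = 55 mg/L × 420,135 L = 23,110 g cyanuric acid.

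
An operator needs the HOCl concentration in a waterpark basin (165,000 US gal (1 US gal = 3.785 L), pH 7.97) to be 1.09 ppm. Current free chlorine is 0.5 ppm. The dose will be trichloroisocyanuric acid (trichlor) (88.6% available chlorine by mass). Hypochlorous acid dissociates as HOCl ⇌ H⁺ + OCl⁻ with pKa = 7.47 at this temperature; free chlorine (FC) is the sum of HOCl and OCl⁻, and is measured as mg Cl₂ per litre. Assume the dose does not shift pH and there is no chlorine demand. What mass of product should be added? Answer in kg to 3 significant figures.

2.85 kg

Volume: 165,000 US gal × 3.785 L/gal = 624,525 L.
[OCl⁻]/[HOCl] = 10^(pH − pKa) = 10^(7.97 − 7.47) = 3.162; fraction as HOCl = 1/(1 + 3.162) = 0.2403.
Free chlorine required for 1.09 ppm HOCl: 1.09 / 0.2403 = 4.537 ppm.
FC to add: 4.537 − 0.5 = 4.037 mg/L as Cl₂.
Cl₂ equivalent: 4.037 mg/L × 624,525 L = 2521 g.
Product at 88.6% available Cl: 2521 / 0.886 = 2846 g.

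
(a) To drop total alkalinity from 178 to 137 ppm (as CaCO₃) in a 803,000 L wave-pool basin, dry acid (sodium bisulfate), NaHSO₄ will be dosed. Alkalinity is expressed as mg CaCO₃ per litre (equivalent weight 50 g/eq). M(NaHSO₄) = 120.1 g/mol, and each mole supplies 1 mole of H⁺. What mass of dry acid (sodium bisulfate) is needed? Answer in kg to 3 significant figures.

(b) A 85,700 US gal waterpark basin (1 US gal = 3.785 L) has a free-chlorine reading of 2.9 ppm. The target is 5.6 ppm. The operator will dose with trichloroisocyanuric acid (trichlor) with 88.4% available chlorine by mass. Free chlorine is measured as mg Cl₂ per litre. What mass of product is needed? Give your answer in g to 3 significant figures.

(a) 79.1 kg; (b) 991 g

(a) Alkalinity to neutralize: (178 − 137) = 41 mg/L as CaCO₃ × 803,000 L = 32,920 g as CaCO₃.
(a) Equivalents of H⁺ required: 32,920 ÷ 50 g/eq = 658.5 eq = 658.5 mol NaHSO₄.
(a) Mass of NaHSO₄: 658.5 × 120.1 = 79,080 g.

(b) Volume: 85,700 US gal × 3.785 L/gal = 324,374 L.
(b) Chlorine deficit: 5.6 − 2.9 = 2.7 ppm = 2.7 mg/L as Cl₂.
(b) Cl₂ equivalent needed: 2.7 mg/L × 324,374 L = 875,800 mg = 875.8 g.
(b) Product at 88.4% available chlorine: 875.8 / 0.884 = 990.7 g.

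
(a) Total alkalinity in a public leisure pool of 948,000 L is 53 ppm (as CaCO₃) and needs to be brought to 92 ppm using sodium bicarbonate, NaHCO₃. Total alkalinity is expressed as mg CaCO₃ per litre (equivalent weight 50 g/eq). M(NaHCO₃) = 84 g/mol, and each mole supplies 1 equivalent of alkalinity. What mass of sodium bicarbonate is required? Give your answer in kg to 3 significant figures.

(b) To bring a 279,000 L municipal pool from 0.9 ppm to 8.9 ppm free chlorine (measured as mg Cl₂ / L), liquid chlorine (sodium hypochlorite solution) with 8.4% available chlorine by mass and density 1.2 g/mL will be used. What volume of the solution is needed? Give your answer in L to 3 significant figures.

(a) 62.1 kg; (b) 22.1 L

(a) Alkalinity to add: (92 − 53) = 39 mg/L as CaCO₃ × 948,000 L = 36,970 g as CaCO₃.
(a) Equivalents: 36,970 g ÷ 50 g/eq = 739.4 eq.
(a) NaHCO₃ supplies 1 eq per mole → 739.4 mol.
(a) Mass: 739.4 mol × 84 g/mol = 62,110 g.

(b) Chlorine deficit: 8.9 − 0.9 = 8 ppm = 8 mg/L as Cl₂.
(b) Cl₂ equivalent needed: 8 mg/L × 279,000 L = 2,232,000 mg = 2232 g.
(b) Product at 8.4% available chlorine: 2232 / 0.084 = 26,570 g.
(b) Volume at density 1.2 g/mL: 26,570 g ÷ 1.2 g/mL = 22,140 mL.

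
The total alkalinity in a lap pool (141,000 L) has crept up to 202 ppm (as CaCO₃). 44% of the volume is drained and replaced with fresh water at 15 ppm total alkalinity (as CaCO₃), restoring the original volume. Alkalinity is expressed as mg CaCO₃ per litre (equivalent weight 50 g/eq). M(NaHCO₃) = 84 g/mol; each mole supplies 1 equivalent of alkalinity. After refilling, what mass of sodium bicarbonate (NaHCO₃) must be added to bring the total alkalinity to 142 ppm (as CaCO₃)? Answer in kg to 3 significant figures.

After draining 44% and refilling: 202 × 0.56 + 15 × 0.44 = 119.72 ppm.
Deficit to target: 142 − 119.72 = 22.28 mg/L.
As CaCO₃: 22.28 mg/L × 141,000 L = 3141 g; ÷ 50 g/eq ÷ 1 = 62.83 mol NaHCO₃.
Mass: 62.83 × 84 = 5278 g.

5.28 kg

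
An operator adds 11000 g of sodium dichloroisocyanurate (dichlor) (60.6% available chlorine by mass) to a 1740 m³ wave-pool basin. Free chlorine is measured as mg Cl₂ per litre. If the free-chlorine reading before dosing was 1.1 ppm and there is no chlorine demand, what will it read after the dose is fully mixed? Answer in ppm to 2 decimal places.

4.93 ppm

Volume: 1740 m³ = 1,740,000 L.
Available chlorine delivered: 11,000 g × 0.606 = 6666 g as Cl₂.
Concentration rise: 6666 g / 1,740,000 L = 3.831 mg/L = 3.83 ppm.
Final FC: 1.1 + 3.83 = 4.93 ppm.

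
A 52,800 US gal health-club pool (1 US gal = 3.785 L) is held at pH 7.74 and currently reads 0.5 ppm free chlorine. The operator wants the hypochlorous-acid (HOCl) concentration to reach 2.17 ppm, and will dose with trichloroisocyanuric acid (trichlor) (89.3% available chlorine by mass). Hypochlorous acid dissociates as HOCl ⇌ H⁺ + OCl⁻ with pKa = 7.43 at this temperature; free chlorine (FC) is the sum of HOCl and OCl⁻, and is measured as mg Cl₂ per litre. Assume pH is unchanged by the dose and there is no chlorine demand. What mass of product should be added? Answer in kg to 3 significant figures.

1.37 kg

Volume: 52,800 US gal × 3.785 L/gal = 199,848 L.
[OCl⁻]/[HOCl] = 10^(pH − pKa) = 10^(7.74 − 7.43) = 2.042; fraction as HOCl = 1/(1 + 2.042) = 0.3288.
Free chlorine required for 2.17 ppm HOCl: 2.17 / 0.3288 = 6.601 ppm.
FC to add: 6.601 − 0.5 = 6.101 mg/L as Cl₂.
Cl₂ equivalent: 6.101 mg/L × 199,848 L = 1219 g.
Product at 89.3% available Cl: 1219 / 0.893 = 1365 g.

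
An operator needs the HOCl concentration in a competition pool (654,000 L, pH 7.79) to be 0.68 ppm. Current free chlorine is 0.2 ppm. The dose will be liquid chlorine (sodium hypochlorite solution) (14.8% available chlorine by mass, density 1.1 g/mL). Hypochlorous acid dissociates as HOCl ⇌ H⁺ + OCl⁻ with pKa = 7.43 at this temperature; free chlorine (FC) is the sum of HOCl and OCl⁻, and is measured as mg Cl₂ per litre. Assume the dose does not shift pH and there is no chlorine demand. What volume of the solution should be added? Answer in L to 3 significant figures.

[OCl⁻]/[HOCl] = 10^(pH − pKa) = 10^(7.79 − 7.43) = 2.291; fraction as HOCl = 1/(1 + 2.291) = 0.3039.
Free chlorine required for 0.68 ppm HOCl: 0.68 / 0.3039 = 2.238 ppm.
FC to add: 2.238 − 0.2 = 2.038 mg/L as Cl₂.
Cl₂ equivalent: 2.038 mg/L × 654,000 L = 1333 g.
Product at 14.8% available Cl: 1333 / 0.148 = 9005 g.
Volume: 9005 g ÷ 1.1 g/mL = 8186 mL.

8.19 L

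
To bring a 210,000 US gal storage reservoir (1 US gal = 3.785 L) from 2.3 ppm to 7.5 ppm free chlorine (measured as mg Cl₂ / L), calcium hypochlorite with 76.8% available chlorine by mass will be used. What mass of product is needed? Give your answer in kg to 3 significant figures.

Volume: 210,000 US gal × 3.785 L/gal = 794,850 L.
Chlorine deficit: 7.5 − 2.3 = 5.2 ppm = 5.2 mg/L as Cl₂.
Cl₂ equivalent needed: 5.2 mg/L × 794,850 L = 4,133,000 mg = 4133 g.
Product at 76.8% available chlorine: 4133 / 0.768 = 5382 g.

5.38 kg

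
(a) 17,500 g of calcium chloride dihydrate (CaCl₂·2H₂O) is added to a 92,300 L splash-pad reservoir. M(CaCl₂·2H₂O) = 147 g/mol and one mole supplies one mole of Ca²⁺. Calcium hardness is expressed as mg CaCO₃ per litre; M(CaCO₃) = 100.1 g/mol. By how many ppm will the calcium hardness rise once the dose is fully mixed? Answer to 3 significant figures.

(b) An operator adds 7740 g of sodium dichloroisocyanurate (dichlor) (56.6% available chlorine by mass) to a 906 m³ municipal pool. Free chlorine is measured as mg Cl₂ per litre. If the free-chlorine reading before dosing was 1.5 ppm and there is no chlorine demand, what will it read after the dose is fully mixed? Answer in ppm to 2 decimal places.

(a) Moles of Ca²⁺: 17,500 g ÷ 147 g/mol = 119 mol.
(a) As CaCO₃: 119 mol × 100.1 g/mol = 11,920 g.
(a) Rise: 11,920 g / 92,300 L × 1000 = 129.1 mg/L.

(b) Volume: 906 m³ = 906,000 L.
(b) Available chlorine delivered: 7740 g × 0.566 = 4381 g as Cl₂.
(b) Concentration rise: 4381 g / 906,000 L = 4.835 mg/L = 4.84 ppm.
(b) Final FC: 1.5 + 4.84 = 6.34 ppm.

(a) 129 ppm; (b) 6.34 ppm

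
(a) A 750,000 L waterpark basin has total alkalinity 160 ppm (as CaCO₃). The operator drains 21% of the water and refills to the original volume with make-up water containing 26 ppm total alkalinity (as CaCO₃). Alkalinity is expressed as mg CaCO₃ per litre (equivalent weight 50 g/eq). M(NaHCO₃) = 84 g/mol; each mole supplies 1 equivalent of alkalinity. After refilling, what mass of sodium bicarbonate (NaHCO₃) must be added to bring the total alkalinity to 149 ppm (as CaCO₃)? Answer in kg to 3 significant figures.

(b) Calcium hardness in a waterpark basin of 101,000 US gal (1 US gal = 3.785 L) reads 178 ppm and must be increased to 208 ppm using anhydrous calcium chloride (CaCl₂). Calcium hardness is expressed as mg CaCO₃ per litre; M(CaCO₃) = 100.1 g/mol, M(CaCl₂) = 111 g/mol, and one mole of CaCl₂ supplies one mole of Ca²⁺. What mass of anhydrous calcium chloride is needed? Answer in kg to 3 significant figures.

(a) 21.6 kg; (b) 12.7 kg

(a) After draining 21% and refilling: 160 × 0.79 + 26 × 0.21 = 131.86 ppm.
(a) Deficit to target: 149 − 131.86 = 17.14 mg/L.
(a) As CaCO₃: 17.14 mg/L × 750,000 L = 12,850 g; ÷ 50 g/eq ÷ 1 = 257.1 mol NaHCO₃.
(a) Mass: 257.1 × 84 = 21,600 g.

(b) Volume: 101,000 US gal × 3.785 L/gal = 382,285 L.
(b) Hardness to add: (208 − 178) = 30 mg/L as CaCO₃ × 382,285 L = 11,470 g as CaCO₃.
(b) Moles of Ca²⁺ (1 mol Ca²⁺ ≡ 1 mol CaCO₃): 11,470 / 100.1 g/mol = 114.6 mol.
(b) Mass of CaCl₂: 114.6 × 111 = 12,720 g.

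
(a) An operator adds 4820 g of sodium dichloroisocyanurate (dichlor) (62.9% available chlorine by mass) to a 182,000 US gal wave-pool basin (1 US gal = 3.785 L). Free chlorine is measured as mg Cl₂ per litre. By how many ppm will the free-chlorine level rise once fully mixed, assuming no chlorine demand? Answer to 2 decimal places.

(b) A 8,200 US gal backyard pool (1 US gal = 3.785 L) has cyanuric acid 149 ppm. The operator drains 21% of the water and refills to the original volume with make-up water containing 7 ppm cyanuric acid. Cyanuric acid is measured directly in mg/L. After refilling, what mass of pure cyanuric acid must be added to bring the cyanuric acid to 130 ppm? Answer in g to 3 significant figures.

(a) 4.40 ppm; (b) 336 g

(a) Volume: 182,000 US gal × 3.785 L/gal = 688,870 L.
(a) Available chlorine delivered: 4820 g × 0.629 = 3032 g as Cl₂.
(a) Concentration rise: 3032 g / 688,870 L = 4.401 mg/L = 4.40 ppm.

(b) Volume: 8,200 US gal × 3.785 L/gal = 31,037 L.
(b) After draining 21% and refilling: 149 × 0.79 + 7 × 0.21 = 119.18 ppm.
(b) Deficit to target: 130 − 119.18 = 10.82 mg/L.
(b) Mass: 10.82 mg/L × 31,037 L = 335.8 g cyanuric acid.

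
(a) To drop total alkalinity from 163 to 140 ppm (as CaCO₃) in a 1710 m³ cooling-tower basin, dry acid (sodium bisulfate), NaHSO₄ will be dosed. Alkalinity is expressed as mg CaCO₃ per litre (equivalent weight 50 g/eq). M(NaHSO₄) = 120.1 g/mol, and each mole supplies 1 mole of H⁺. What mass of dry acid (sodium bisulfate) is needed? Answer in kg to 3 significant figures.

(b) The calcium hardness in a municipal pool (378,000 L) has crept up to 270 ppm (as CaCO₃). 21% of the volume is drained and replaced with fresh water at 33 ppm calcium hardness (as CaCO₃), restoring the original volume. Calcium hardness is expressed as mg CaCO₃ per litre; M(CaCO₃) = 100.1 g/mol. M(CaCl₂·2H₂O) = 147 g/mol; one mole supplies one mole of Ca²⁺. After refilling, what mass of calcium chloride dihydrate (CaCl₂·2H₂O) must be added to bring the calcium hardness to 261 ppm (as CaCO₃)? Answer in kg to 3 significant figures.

(a) 94.5 kg; (b) 22.6 kg

(a) Volume: 1710 m³ = 1,710,000 L.
(a) Alkalinity to neutralize: (163 − 140) = 23 mg/L as CaCO₃ × 1,710,000 L = 39,330 g as CaCO₃.
(a) Equivalents of H⁺ required: 39,330 ÷ 50 g/eq = 786.6 eq = 786.6 mol NaHSO₄.
(a) Mass of NaHSO₄: 786.6 × 120.1 = 94,470 g.

(b) After draining 21% and refilling: 270 × 0.79 + 33 × 0.21 = 220.23 ppm.
(b) Deficit to target: 261 − 220.23 = 40.77 mg/L.
(b) As CaCO₃: 40.77 mg/L × 378,000 L = 15,410 g; ÷ 100.1 = 154 mol Ca²⁺.
(b) Mass: 154 × 147 = 22,630 g.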